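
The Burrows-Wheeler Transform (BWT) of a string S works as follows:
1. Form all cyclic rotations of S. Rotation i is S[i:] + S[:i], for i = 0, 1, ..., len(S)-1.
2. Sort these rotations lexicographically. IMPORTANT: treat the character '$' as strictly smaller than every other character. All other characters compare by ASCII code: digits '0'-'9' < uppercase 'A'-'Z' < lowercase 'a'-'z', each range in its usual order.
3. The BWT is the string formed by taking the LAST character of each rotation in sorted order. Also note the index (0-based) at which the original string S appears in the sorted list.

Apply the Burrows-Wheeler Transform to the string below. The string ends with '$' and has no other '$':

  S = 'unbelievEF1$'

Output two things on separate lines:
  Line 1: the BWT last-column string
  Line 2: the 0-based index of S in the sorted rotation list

All 12 rotations (rotation i = S[i:]+S[:i]):
  rot[0] = unbelievEF1$
  rot[1] = nbelievEF1$u
  rot[2] = believEF1$un
  rot[3] = elievEF1$unb
  rot[4] = lievEF1$unbe
  rot[5] = ievEF1$unbel
  rot[6] = evEF1$unbeli
  rot[7] = vEF1$unbelie
  rot[8] = EF1$unbeliev
  rot[9] = F1$unbelievE
  rot[10] = 1$unbelievEF
  rot[11] = $unbelievEF1
Sorted (with $ < everything):
  sorted[0] = $unbelievEF1  (last char: '1')
  sorted[1] = 1$unbelievEF  (last char: 'F')
  sorted[2] = EF1$unbeliev  (last char: 'v')
  sorted[3] = F1$unbelievE  (last char: 'E')
  sorted[4] = believEF1$un  (last char: 'n')
  sorted[5] = elievEF1$unb  (last char: 'b')
  sorted[6] = evEF1$unbeli  (last char: 'i')
  sorted[7] = ievEF1$unbel  (last char: 'l')
  sorted[8] = lievEF1$unbe  (last char: 'e')
  sorted[9] = nbelievEF1$u  (last char: 'u')
  sorted[10] = unbelievEF1$  (last char: '$')
  sorted[11] = vEF1$unbelie  (last char: 'e')
Last column: 1FvEnbileu$e
Original string S is at sorted index 10

Answer: 1FvEnbileu$e
10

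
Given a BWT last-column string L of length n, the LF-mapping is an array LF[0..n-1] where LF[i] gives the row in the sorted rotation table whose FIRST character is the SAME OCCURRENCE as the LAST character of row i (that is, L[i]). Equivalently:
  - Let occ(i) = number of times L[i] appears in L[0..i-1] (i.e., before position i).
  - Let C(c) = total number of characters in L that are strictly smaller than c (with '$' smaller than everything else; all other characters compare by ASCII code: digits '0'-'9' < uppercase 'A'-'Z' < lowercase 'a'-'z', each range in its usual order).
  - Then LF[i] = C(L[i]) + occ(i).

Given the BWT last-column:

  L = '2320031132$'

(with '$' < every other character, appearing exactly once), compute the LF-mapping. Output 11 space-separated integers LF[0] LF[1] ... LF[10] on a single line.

Char counts: '$':1, '0':2, '1':2, '2':3, '3':3
C (first-col start): C('$')=0, C('0')=1, C('1')=3, C('2')=5, C('3')=8
L[0]='2': occ=0, LF[0]=C('2')+0=5+0=5
L[1]='3': occ=0, LF[1]=C('3')+0=8+0=8
L[2]='2': occ=1, LF[2]=C('2')+1=5+1=6
L[3]='0': occ=0, LF[3]=C('0')+0=1+0=1
L[4]='0': occ=1, LF[4]=C('0')+1=1+1=2
L[5]='3': occ=1, LF[5]=C('3')+1=8+1=9
L[6]='1': occ=0, LF[6]=C('1')+0=3+0=3
L[7]='1': occ=1, LF[7]=C('1')+1=3+1=4
L[8]='3': occ=2, LF[8]=C('3')+2=8+2=10
L[9]='2': occ=2, LF[9]=C('2')+2=5+2=7
L[10]='$': occ=0, LF[10]=C('$')+0=0+0=0

Answer: 5 8 6 1 2 9 3 4 10 7 0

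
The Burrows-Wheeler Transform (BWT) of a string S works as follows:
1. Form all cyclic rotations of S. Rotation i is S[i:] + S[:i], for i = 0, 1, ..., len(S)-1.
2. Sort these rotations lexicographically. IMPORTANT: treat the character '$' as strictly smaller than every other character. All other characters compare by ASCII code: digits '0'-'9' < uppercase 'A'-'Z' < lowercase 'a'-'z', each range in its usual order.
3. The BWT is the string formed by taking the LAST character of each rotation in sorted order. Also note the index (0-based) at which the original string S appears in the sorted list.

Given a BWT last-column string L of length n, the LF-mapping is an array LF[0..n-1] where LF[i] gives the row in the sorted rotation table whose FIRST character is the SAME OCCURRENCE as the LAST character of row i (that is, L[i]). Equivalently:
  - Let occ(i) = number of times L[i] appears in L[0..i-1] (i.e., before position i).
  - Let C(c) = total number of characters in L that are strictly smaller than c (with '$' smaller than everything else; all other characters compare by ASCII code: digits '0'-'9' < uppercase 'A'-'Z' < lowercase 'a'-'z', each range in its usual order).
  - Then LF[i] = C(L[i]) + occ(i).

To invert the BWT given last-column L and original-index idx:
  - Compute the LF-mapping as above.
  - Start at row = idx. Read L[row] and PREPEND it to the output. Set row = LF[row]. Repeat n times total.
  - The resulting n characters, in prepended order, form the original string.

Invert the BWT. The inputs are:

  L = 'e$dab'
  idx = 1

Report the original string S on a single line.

LF mapping: 4 0 3 1 2
Walk LF starting at row 1, prepending L[row]:
  step 1: row=1, L[1]='$', prepend. Next row=LF[1]=0
  step 2: row=0, L[0]='e', prepend. Next row=LF[0]=4
  step 3: row=4, L[4]='b', prepend. Next row=LF[4]=2
  step 4: row=2, L[2]='d', prepend. Next row=LF[2]=3
  step 5: row=3, L[3]='a', prepend. Next row=LF[3]=1
Reversed output: adbe$

Answer: adbe$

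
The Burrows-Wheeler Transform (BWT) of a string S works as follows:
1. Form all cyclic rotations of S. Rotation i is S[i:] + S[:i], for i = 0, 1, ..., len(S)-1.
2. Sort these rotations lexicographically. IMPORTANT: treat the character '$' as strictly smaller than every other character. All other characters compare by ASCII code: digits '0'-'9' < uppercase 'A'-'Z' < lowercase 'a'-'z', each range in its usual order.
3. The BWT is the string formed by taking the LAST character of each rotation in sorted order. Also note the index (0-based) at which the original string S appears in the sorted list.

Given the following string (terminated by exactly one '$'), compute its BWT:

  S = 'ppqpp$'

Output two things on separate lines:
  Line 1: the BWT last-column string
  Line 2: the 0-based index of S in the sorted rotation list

Answer: ppq$pp
3

Derivation:
All 6 rotations (rotation i = S[i:]+S[:i]):
  rot[0] = ppqpp$
  rot[1] = pqpp$p
  rot[2] = qpp$pp
  rot[3] = pp$ppq
  rot[4] = p$ppqp
  rot[5] = $ppqpp
Sorted (with $ < everything):
  sorted[0] = $ppqpp  (last char: 'p')
  sorted[1] = p$ppqp  (last char: 'p')
  sorted[2] = pp$ppq  (last char: 'q')
  sorted[3] = ppqpp$  (last char: '$')
  sorted[4] = pqpp$p  (last char: 'p')
  sorted[5] = qpp$pp  (last char: 'p')
Last column: ppq$pp
Original string S is at sorted index 3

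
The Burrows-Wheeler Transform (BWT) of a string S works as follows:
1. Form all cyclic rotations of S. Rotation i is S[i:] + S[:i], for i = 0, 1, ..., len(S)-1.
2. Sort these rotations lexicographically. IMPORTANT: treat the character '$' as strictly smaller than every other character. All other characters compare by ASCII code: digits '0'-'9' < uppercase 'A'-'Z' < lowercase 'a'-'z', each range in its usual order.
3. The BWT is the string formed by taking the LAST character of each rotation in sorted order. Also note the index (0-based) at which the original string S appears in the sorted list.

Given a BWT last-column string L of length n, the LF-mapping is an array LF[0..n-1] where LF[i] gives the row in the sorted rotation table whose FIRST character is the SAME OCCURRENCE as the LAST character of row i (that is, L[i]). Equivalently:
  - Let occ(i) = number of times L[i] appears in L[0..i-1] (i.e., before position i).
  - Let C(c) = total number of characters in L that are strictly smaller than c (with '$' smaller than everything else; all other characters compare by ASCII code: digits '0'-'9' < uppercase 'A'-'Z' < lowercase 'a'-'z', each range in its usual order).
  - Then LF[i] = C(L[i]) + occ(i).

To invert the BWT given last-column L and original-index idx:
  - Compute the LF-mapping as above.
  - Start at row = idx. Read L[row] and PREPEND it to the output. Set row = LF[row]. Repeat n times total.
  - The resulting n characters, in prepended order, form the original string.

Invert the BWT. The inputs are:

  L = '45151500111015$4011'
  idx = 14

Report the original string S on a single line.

Answer: 450105015101111154$

Derivation:
LF mapping: 13 15 5 16 6 17 1 2 7 8 9 3 10 18 0 14 4 11 12
Walk LF starting at row 14, prepending L[row]:
  step 1: row=14, L[14]='$', prepend. Next row=LF[14]=0
  step 2: row=0, L[0]='4', prepend. Next row=LF[0]=13
  step 3: row=13, L[13]='5', prepend. Next row=LF[13]=18
  step 4: row=18, L[18]='1', prepend. Next row=LF[18]=12
  step 5: row=12, L[12]='1', prepend. Next row=LF[12]=10
  step 6: row=10, L[10]='1', prepend. Next row=LF[10]=9
  step 7: row=9, L[9]='1', prepend. Next row=LF[9]=8
  step 8: row=8, L[8]='1', prepend. Next row=LF[8]=7
  step 9: row=7, L[7]='0', prepend. Next row=LF[7]=2
  step 10: row=2, L[2]='1', prepend. Next row=LF[2]=5
  step 11: row=5, L[5]='5', prepend. Next row=LF[5]=17
  step 12: row=17, L[17]='1', prepend. Next row=LF[17]=11
  step 13: row=11, L[11]='0', prepend. Next row=LF[11]=3
  step 14: row=3, L[3]='5', prepend. Next row=LF[3]=16
  step 15: row=16, L[16]='0', prepend. Next row=LF[16]=4
  step 16: row=4, L[4]='1', prepend. Next row=LF[4]=6
  step 17: row=6, L[6]='0', prepend. Next row=LF[6]=1
  step 18: row=1, L[1]='5', prepend. Next row=LF[1]=15
  step 19: row=15, L[15]='4', prepend. Next row=LF[15]=14
Reversed output: 450105015101111154$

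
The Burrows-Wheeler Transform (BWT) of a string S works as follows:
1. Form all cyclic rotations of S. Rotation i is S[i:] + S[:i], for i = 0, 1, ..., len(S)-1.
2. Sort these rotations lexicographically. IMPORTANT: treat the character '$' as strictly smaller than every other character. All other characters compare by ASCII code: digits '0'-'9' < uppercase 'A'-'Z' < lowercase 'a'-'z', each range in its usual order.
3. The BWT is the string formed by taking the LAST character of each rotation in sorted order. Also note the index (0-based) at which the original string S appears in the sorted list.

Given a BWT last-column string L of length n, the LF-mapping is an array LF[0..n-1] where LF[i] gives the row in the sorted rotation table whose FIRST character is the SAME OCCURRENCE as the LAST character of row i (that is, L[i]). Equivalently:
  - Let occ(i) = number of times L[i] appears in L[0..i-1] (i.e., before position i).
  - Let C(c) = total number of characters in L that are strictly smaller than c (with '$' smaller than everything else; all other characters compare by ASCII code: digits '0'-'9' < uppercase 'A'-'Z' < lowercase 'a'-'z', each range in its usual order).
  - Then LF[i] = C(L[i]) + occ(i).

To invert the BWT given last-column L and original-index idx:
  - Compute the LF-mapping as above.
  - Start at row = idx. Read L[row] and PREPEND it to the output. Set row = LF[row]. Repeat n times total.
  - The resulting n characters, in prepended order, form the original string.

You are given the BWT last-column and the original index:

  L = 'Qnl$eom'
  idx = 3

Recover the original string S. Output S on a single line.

LF mapping: 1 5 3 0 2 6 4
Walk LF starting at row 3, prepending L[row]:
  step 1: row=3, L[3]='$', prepend. Next row=LF[3]=0
  step 2: row=0, L[0]='Q', prepend. Next row=LF[0]=1
  step 3: row=1, L[1]='n', prepend. Next row=LF[1]=5
  step 4: row=5, L[5]='o', prepend. Next row=LF[5]=6
  step 5: row=6, L[6]='m', prepend. Next row=LF[6]=4
  step 6: row=4, L[4]='e', prepend. Next row=LF[4]=2
  step 7: row=2, L[2]='l', prepend. Next row=LF[2]=3
Reversed output: lemonQ$

Answer: lemonQ$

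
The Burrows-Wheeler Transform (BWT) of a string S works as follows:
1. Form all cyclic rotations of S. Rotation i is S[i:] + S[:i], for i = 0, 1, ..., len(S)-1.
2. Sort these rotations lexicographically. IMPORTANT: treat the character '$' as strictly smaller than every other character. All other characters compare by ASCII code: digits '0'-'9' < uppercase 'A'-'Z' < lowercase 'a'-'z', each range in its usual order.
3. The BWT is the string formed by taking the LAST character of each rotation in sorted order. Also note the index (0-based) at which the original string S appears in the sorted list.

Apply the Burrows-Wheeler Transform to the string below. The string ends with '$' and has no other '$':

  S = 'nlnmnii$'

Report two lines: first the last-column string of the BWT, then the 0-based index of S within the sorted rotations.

Answer: iinnnm$l
6

Derivation:
All 8 rotations (rotation i = S[i:]+S[:i]):
  rot[0] = nlnmnii$
  rot[1] = lnmnii$n
  rot[2] = nmnii$nl
  rot[3] = mnii$nln
  rot[4] = nii$nlnm
  rot[5] = ii$nlnmn
  rot[6] = i$nlnmni
  rot[7] = $nlnmnii
Sorted (with $ < everything):
  sorted[0] = $nlnmnii  (last char: 'i')
  sorted[1] = i$nlnmni  (last char: 'i')
  sorted[2] = ii$nlnmn  (last char: 'n')
  sorted[3] = lnmnii$n  (last char: 'n')
  sorted[4] = mnii$nln  (last char: 'n')
  sorted[5] = nii$nlnm  (last char: 'm')
  sorted[6] = nlnmnii$  (last char: '$')
  sorted[7] = nmnii$nl  (last char: 'l')
Last column: iinnnm$l
Original string S is at sorted index 6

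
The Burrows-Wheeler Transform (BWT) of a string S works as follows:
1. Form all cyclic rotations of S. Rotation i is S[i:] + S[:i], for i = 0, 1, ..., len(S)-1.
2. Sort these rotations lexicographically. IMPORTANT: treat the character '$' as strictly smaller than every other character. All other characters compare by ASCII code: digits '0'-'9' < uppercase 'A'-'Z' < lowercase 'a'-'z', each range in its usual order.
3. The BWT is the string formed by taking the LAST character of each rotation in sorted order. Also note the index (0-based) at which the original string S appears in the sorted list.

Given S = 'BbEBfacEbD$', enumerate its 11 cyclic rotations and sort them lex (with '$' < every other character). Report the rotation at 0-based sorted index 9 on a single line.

Answer: cEbD$BbEBfa

Derivation:
All 11 rotations (rotation i = S[i:]+S[:i]):
  rot[0] = BbEBfacEbD$
  rot[1] = bEBfacEbD$B
  rot[2] = EBfacEbD$Bb
  rot[3] = BfacEbD$BbE
  rot[4] = facEbD$BbEB
  rot[5] = acEbD$BbEBf
  rot[6] = cEbD$BbEBfa
  rot[7] = EbD$BbEBfac
  rot[8] = bD$BbEBfacE
  rot[9] = D$BbEBfacEb
  rot[10] = $BbEBfacEbD
Sorted (with $ < everything):
  sorted[0] = $BbEBfacEbD
  sorted[1] = BbEBfacEbD$
  sorted[2] = BfacEbD$BbE
  sorted[3] = D$BbEBfacEb
  sorted[4] = EBfacEbD$Bb
  sorted[5] = EbD$BbEBfac
  sorted[6] = acEbD$BbEBf
  sorted[7] = bD$BbEBfacE
  sorted[8] = bEBfacEbD$B
  sorted[9] = cEbD$BbEBfa
  sorted[10] = facEbD$BbEB
sorted[9] = cEbD$BbEBfa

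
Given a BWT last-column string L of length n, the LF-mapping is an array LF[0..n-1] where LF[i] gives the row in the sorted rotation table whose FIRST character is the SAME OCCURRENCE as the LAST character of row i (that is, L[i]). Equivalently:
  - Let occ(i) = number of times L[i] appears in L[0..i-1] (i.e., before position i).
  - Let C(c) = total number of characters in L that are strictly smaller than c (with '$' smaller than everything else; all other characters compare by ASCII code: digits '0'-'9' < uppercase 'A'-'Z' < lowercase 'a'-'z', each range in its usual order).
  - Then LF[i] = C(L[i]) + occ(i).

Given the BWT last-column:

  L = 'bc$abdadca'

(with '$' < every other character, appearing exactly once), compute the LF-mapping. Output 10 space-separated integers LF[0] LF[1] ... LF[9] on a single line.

Answer: 4 6 0 1 5 8 2 9 7 3

Derivation:
Char counts: '$':1, 'a':3, 'b':2, 'c':2, 'd':2
C (first-col start): C('$')=0, C('a')=1, C('b')=4, C('c')=6, C('d')=8
L[0]='b': occ=0, LF[0]=C('b')+0=4+0=4
L[1]='c': occ=0, LF[1]=C('c')+0=6+0=6
L[2]='$': occ=0, LF[2]=C('$')+0=0+0=0
L[3]='a': occ=0, LF[3]=C('a')+0=1+0=1
L[4]='b': occ=1, LF[4]=C('b')+1=4+1=5
L[5]='d': occ=0, LF[5]=C('d')+0=8+0=8
L[6]='a': occ=1, LF[6]=C('a')+1=1+1=2
L[7]='d': occ=1, LF[7]=C('d')+1=8+1=9
L[8]='c': occ=1, LF[8]=C('c')+1=6+1=7
L[9]='a': occ=2, LF[9]=C('a')+2=1+2=3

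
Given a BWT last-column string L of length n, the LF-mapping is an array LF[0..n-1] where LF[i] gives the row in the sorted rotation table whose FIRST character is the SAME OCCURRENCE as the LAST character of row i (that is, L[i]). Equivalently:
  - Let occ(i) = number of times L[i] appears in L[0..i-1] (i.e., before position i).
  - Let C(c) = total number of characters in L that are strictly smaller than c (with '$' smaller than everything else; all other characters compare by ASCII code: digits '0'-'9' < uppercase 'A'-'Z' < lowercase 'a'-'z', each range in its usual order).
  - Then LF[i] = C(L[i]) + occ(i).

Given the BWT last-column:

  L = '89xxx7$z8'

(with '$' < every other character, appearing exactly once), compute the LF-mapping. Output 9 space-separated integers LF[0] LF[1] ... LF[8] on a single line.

Answer: 2 4 5 6 7 1 0 8 3

Derivation:
Char counts: '$':1, '7':1, '8':2, '9':1, 'x':3, 'z':1
C (first-col start): C('$')=0, C('7')=1, C('8')=2, C('9')=4, C('x')=5, C('z')=8
L[0]='8': occ=0, LF[0]=C('8')+0=2+0=2
L[1]='9': occ=0, LF[1]=C('9')+0=4+0=4
L[2]='x': occ=0, LF[2]=C('x')+0=5+0=5
L[3]='x': occ=1, LF[3]=C('x')+1=5+1=6
L[4]='x': occ=2, LF[4]=C('x')+2=5+2=7
L[5]='7': occ=0, LF[5]=C('7')+0=1+0=1
L[6]='$': occ=0, LF[6]=C('$')+0=0+0=0
L[7]='z': occ=0, LF[7]=C('z')+0=8+0=8
L[8]='8': occ=1, LF[8]=C('8')+1=2+1=3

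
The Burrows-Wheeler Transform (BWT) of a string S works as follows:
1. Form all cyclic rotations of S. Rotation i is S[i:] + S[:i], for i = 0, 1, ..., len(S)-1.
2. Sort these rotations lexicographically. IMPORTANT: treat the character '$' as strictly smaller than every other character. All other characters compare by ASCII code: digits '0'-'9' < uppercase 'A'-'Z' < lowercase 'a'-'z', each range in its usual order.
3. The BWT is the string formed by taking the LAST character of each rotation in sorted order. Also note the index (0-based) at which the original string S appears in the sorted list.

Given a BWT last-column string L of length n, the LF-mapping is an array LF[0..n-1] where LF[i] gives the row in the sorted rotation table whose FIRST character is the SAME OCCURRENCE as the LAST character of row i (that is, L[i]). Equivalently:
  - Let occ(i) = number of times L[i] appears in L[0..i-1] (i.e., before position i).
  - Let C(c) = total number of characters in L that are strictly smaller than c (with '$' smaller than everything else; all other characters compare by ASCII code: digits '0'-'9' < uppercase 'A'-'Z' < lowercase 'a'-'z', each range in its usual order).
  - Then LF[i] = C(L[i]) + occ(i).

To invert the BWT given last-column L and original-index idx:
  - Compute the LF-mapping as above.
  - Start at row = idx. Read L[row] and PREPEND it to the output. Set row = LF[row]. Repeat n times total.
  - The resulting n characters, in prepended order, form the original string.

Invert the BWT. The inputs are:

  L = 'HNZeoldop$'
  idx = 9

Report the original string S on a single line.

Answer: poodleZNH$

Derivation:
LF mapping: 1 2 3 5 7 6 4 8 9 0
Walk LF starting at row 9, prepending L[row]:
  step 1: row=9, L[9]='$', prepend. Next row=LF[9]=0
  step 2: row=0, L[0]='H', prepend. Next row=LF[0]=1
  step 3: row=1, L[1]='N', prepend. Next row=LF[1]=2
  step 4: row=2, L[2]='Z', prepend. Next row=LF[2]=3
  step 5: row=3, L[3]='e', prepend. Next row=LF[3]=5
  step 6: row=5, L[5]='l', prepend. Next row=LF[5]=6
  step 7: row=6, L[6]='d', prepend. Next row=LF[6]=4
  step 8: row=4, L[4]='o', prepend. Next row=LF[4]=7
  step 9: row=7, L[7]='o', prepend. Next row=LF[7]=8
  step 10: row=8, L[8]='p', prepend. Next row=LF[8]=9
Reversed output: poodleZNH$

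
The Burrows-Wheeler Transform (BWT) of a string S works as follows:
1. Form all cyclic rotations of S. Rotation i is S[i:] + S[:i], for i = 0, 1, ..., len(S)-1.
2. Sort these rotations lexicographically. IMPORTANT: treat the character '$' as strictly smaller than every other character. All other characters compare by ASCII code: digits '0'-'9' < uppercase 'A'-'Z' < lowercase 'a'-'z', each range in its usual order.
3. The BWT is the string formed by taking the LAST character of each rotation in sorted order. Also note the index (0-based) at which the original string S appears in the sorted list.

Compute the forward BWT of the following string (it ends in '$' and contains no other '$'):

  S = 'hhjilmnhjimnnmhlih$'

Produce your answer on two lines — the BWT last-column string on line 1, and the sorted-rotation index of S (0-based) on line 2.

All 19 rotations (rotation i = S[i:]+S[:i]):
  rot[0] = hhjilmnhjimnnmhlih$
  rot[1] = hjilmnhjimnnmhlih$h
  rot[2] = jilmnhjimnnmhlih$hh
  rot[3] = ilmnhjimnnmhlih$hhj
  rot[4] = lmnhjimnnmhlih$hhji
  rot[5] = mnhjimnnmhlih$hhjil
  rot[6] = nhjimnnmhlih$hhjilm
  rot[7] = hjimnnmhlih$hhjilmn
  rot[8] = jimnnmhlih$hhjilmnh
  rot[9] = imnnmhlih$hhjilmnhj
  rot[10] = mnnmhlih$hhjilmnhji
  rot[11] = nnmhlih$hhjilmnhjim
  rot[12] = nmhlih$hhjilmnhjimn
  rot[13] = mhlih$hhjilmnhjimnn
  rot[14] = hlih$hhjilmnhjimnnm
  rot[15] = lih$hhjilmnhjimnnmh
  rot[16] = ih$hhjilmnhjimnnmhl
  rot[17] = h$hhjilmnhjimnnmhli
  rot[18] = $hhjilmnhjimnnmhlih
Sorted (with $ < everything):
  sorted[0] = $hhjilmnhjimnnmhlih  (last char: 'h')
  sorted[1] = h$hhjilmnhjimnnmhli  (last char: 'i')
  sorted[2] = hhjilmnhjimnnmhlih$  (last char: '$')
  sorted[3] = hjilmnhjimnnmhlih$h  (last char: 'h')
  sorted[4] = hjimnnmhlih$hhjilmn  (last char: 'n')
  sorted[5] = hlih$hhjilmnhjimnnm  (last char: 'm')
  sorted[6] = ih$hhjilmnhjimnnmhl  (last char: 'l')
  sorted[7] = ilmnhjimnnmhlih$hhj  (last char: 'j')
  sorted[8] = imnnmhlih$hhjilmnhj  (last char: 'j')
  sorted[9] = jilmnhjimnnmhlih$hh  (last char: 'h')
  sorted[10] = jimnnmhlih$hhjilmnh  (last char: 'h')
  sorted[11] = lih$hhjilmnhjimnnmh  (last char: 'h')
  sorted[12] = lmnhjimnnmhlih$hhji  (last char: 'i')
  sorted[13] = mhlih$hhjilmnhjimnn  (last char: 'n')
  sorted[14] = mnhjimnnmhlih$hhjil  (last char: 'l')
  sorted[15] = mnnmhlih$hhjilmnhji  (last char: 'i')
  sorted[16] = nhjimnnmhlih$hhjilm  (last char: 'm')
  sorted[17] = nmhlih$hhjilmnhjimn  (last char: 'n')
  sorted[18] = nnmhlih$hhjilmnhjim  (last char: 'm')
Last column: hi$hnmljjhhhinlimnm
Original string S is at sorted index 2

Answer: hi$hnmljjhhhinlimnm
2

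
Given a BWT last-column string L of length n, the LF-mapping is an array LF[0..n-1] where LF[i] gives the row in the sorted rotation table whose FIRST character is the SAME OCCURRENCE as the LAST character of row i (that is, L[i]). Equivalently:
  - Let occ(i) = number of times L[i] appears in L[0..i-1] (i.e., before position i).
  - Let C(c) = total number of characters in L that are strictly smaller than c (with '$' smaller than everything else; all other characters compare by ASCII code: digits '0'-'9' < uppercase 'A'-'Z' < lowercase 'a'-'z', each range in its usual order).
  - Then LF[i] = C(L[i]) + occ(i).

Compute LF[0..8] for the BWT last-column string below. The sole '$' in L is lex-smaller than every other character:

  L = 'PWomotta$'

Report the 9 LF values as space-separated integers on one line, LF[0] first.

Answer: 1 2 5 4 6 7 8 3 0

Derivation:
Char counts: '$':1, 'P':1, 'W':1, 'a':1, 'm':1, 'o':2, 't':2
C (first-col start): C('$')=0, C('P')=1, C('W')=2, C('a')=3, C('m')=4, C('o')=5, C('t')=7
L[0]='P': occ=0, LF[0]=C('P')+0=1+0=1
L[1]='W': occ=0, LF[1]=C('W')+0=2+0=2
L[2]='o': occ=0, LF[2]=C('o')+0=5+0=5
L[3]='m': occ=0, LF[3]=C('m')+0=4+0=4
L[4]='o': occ=1, LF[4]=C('o')+1=5+1=6
L[5]='t': occ=0, LF[5]=C('t')+0=7+0=7
L[6]='t': occ=1, LF[6]=C('t')+1=7+1=8
L[7]='a': occ=0, LF[7]=C('a')+0=3+0=3
L[8]='$': occ=0, LF[8]=C('$')+0=0+0=0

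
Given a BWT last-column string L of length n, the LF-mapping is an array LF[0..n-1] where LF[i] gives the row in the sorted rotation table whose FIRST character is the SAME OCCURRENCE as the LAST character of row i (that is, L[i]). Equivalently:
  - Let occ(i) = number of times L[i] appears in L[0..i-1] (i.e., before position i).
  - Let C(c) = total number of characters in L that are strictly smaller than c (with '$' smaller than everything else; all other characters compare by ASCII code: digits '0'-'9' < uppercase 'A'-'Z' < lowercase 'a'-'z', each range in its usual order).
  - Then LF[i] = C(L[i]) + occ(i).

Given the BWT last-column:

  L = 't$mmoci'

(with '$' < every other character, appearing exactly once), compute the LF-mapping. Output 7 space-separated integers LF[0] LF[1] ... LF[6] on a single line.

Char counts: '$':1, 'c':1, 'i':1, 'm':2, 'o':1, 't':1
C (first-col start): C('$')=0, C('c')=1, C('i')=2, C('m')=3, C('o')=5, C('t')=6
L[0]='t': occ=0, LF[0]=C('t')+0=6+0=6
L[1]='$': occ=0, LF[1]=C('$')+0=0+0=0
L[2]='m': occ=0, LF[2]=C('m')+0=3+0=3
L[3]='m': occ=1, LF[3]=C('m')+1=3+1=4
L[4]='o': occ=0, LF[4]=C('o')+0=5+0=5
L[5]='c': occ=0, LF[5]=C('c')+0=1+0=1
L[6]='i': occ=0, LF[6]=C('i')+0=2+0=2

Answer: 6 0 3 4 5 1 2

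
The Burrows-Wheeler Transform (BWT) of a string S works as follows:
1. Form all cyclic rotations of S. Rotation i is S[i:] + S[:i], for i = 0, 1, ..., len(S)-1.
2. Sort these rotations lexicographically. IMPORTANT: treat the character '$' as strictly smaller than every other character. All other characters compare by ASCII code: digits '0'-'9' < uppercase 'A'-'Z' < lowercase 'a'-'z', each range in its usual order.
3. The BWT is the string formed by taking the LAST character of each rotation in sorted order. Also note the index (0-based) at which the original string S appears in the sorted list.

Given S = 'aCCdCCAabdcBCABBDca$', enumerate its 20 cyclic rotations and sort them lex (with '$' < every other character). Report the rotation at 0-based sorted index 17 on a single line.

All 20 rotations (rotation i = S[i:]+S[:i]):
  rot[0] = aCCdCCAabdcBCABBDca$
  rot[1] = CCdCCAabdcBCABBDca$a
  rot[2] = CdCCAabdcBCABBDca$aC
  rot[3] = dCCAabdcBCABBDca$aCC
  rot[4] = CCAabdcBCABBDca$aCCd
  rot[5] = CAabdcBCABBDca$aCCdC
  rot[6] = AabdcBCABBDca$aCCdCC
  rot[7] = abdcBCABBDca$aCCdCCA
  rot[8] = bdcBCABBDca$aCCdCCAa
  rot[9] = dcBCABBDca$aCCdCCAab
  rot[10] = cBCABBDca$aCCdCCAabd
  rot[11] = BCABBDca$aCCdCCAabdc
  rot[12] = CABBDca$aCCdCCAabdcB
  rot[13] = ABBDca$aCCdCCAabdcBC
  rot[14] = BBDca$aCCdCCAabdcBCA
  rot[15] = BDca$aCCdCCAabdcBCAB
  rot[16] = Dca$aCCdCCAabdcBCABB
  rot[17] = ca$aCCdCCAabdcBCABBD
  rot[18] = a$aCCdCCAabdcBCABBDc
  rot[19] = $aCCdCCAabdcBCABBDca
Sorted (with $ < everything):
  sorted[0] = $aCCdCCAabdcBCABBDca
  sorted[1] = ABBDca$aCCdCCAabdcBC
  sorted[2] = AabdcBCABBDca$aCCdCC
  sorted[3] = BBDca$aCCdCCAabdcBCA
  sorted[4] = BCABBDca$aCCdCCAabdc
  sorted[5] = BDca$aCCdCCAabdcBCAB
  sorted[6] = CABBDca$aCCdCCAabdcB
  sorted[7] = CAabdcBCABBDca$aCCdC
  sorted[8] = CCAabdcBCABBDca$aCCd
  sorted[9] = CCdCCAabdcBCABBDca$a
  sorted[10] = CdCCAabdcBCABBDca$aC
  sorted[11] = Dca$aCCdCCAabdcBCABB
  sorted[12] = a$aCCdCCAabdcBCABBDc
  sorted[13] = aCCdCCAabdcBCABBDca$
  sorted[14] = abdcBCABBDca$aCCdCCA
  sorted[15] = bdcBCABBDca$aCCdCCAa
  sorted[16] = cBCABBDca$aCCdCCAabd
  sorted[17] = ca$aCCdCCAabdcBCABBD
  sorted[18] = dCCAabdcBCABBDca$aCC
  sorted[19] = dcBCABBDca$aCCdCCAab
sorted[17] = ca$aCCdCCAabdcBCABBD

Answer: ca$aCCdCCAabdcBCABBD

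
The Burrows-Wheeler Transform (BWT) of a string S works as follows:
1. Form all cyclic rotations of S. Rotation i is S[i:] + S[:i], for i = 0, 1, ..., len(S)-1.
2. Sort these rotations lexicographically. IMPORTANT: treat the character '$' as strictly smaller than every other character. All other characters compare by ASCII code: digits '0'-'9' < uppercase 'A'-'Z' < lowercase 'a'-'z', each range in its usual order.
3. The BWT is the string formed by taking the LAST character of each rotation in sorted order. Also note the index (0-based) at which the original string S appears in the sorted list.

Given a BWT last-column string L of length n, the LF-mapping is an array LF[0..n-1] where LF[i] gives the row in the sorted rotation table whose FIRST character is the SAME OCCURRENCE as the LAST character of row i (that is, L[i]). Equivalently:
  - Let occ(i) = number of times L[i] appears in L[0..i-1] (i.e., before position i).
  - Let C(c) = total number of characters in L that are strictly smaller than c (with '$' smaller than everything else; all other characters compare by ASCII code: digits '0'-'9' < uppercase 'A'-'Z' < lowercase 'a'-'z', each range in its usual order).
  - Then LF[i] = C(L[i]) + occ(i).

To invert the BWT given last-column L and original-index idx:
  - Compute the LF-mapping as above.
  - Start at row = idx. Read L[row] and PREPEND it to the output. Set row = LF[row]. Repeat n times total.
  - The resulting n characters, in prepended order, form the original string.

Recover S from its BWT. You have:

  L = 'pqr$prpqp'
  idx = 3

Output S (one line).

LF mapping: 1 5 7 0 2 8 3 6 4
Walk LF starting at row 3, prepending L[row]:
  step 1: row=3, L[3]='$', prepend. Next row=LF[3]=0
  step 2: row=0, L[0]='p', prepend. Next row=LF[0]=1
  step 3: row=1, L[1]='q', prepend. Next row=LF[1]=5
  step 4: row=5, L[5]='r', prepend. Next row=LF[5]=8
  step 5: row=8, L[8]='p', prepend. Next row=LF[8]=4
  step 6: row=4, L[4]='p', prepend. Next row=LF[4]=2
  step 7: row=2, L[2]='r', prepend. Next row=LF[2]=7
  step 8: row=7, L[7]='q', prepend. Next row=LF[7]=6
  step 9: row=6, L[6]='p', prepend. Next row=LF[6]=3
Reversed output: pqrpprqp$

Answer: pqrpprqp$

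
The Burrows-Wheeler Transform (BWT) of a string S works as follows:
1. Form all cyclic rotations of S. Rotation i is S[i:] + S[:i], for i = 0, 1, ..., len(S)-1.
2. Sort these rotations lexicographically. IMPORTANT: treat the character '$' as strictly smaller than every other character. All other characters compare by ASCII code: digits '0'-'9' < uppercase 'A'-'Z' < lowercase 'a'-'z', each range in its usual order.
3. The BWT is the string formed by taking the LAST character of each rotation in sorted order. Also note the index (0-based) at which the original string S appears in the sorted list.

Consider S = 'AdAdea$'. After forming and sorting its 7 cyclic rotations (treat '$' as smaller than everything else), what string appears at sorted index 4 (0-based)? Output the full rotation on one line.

Answer: dAdea$A

Derivation:
All 7 rotations (rotation i = S[i:]+S[:i]):
  rot[0] = AdAdea$
  rot[1] = dAdea$A
  rot[2] = Adea$Ad
  rot[3] = dea$AdA
  rot[4] = ea$AdAd
  rot[5] = a$AdAde
  rot[6] = $AdAdea
Sorted (with $ < everything):
  sorted[0] = $AdAdea
  sorted[1] = AdAdea$
  sorted[2] = Adea$Ad
  sorted[3] = a$AdAde
  sorted[4] = dAdea$A
  sorted[5] = dea$AdA
  sorted[6] = ea$AdAd
sorted[4] = dAdea$A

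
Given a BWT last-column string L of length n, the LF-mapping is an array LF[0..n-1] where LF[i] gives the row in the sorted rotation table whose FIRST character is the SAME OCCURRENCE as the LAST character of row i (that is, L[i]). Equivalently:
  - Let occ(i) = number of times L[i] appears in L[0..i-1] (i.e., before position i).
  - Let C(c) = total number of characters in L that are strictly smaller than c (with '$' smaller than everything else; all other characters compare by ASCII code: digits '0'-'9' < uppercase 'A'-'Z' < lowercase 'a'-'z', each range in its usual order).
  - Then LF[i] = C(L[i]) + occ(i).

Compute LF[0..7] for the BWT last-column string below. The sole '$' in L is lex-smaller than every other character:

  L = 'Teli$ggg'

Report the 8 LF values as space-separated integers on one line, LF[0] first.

Char counts: '$':1, 'T':1, 'e':1, 'g':3, 'i':1, 'l':1
C (first-col start): C('$')=0, C('T')=1, C('e')=2, C('g')=3, C('i')=6, C('l')=7
L[0]='T': occ=0, LF[0]=C('T')+0=1+0=1
L[1]='e': occ=0, LF[1]=C('e')+0=2+0=2
L[2]='l': occ=0, LF[2]=C('l')+0=7+0=7
L[3]='i': occ=0, LF[3]=C('i')+0=6+0=6
L[4]='$': occ=0, LF[4]=C('$')+0=0+0=0
L[5]='g': occ=0, LF[5]=C('g')+0=3+0=3
L[6]='g': occ=1, LF[6]=C('g')+1=3+1=4
L[7]='g': occ=2, LF[7]=C('g')+2=3+2=5

Answer: 1 2 7 6 0 3 4 5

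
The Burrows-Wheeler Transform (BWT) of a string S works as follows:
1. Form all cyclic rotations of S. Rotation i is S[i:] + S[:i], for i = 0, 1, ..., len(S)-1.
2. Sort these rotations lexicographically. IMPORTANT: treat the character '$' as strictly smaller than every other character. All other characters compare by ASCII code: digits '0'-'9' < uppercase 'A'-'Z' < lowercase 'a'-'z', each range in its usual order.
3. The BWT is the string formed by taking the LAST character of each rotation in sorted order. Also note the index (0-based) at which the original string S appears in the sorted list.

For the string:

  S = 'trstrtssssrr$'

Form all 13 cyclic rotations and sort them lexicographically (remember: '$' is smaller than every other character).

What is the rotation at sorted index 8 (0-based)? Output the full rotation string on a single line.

All 13 rotations (rotation i = S[i:]+S[:i]):
  rot[0] = trstrtssssrr$
  rot[1] = rstrtssssrr$t
  rot[2] = strtssssrr$tr
  rot[3] = trtssssrr$trs
  rot[4] = rtssssrr$trst
  rot[5] = tssssrr$trstr
  rot[6] = ssssrr$trstrt
  rot[7] = sssrr$trstrts
  rot[8] = ssrr$trstrtss
  rot[9] = srr$trstrtsss
  rot[10] = rr$trstrtssss
  rot[11] = r$trstrtssssr
  rot[12] = $trstrtssssrr
Sorted (with $ < everything):
  sorted[0] = $trstrtssssrr
  sorted[1] = r$trstrtssssr
  sorted[2] = rr$trstrtssss
  sorted[3] = rstrtssssrr$t
  sorted[4] = rtssssrr$trst
  sorted[5] = srr$trstrtsss
  sorted[6] = ssrr$trstrtss
  sorted[7] = sssrr$trstrts
  sorted[8] = ssssrr$trstrt
  sorted[9] = strtssssrr$tr
  sorted[10] = trstrtssssrr$
  sorted[11] = trtssssrr$trs
  sorted[12] = tssssrr$trstr
sorted[8] = ssssrr$trstrt

Answer: ssssrr$trstrt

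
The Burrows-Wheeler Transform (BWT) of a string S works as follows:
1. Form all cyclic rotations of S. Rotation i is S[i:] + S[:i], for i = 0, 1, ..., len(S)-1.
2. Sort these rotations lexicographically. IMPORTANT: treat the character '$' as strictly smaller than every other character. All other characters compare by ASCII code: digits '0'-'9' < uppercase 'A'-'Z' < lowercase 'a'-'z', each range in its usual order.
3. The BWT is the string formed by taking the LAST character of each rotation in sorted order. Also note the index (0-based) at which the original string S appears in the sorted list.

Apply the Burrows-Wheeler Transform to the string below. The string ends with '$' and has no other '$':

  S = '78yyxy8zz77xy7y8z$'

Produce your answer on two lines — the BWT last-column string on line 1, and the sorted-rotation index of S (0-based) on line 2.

All 18 rotations (rotation i = S[i:]+S[:i]):
  rot[0] = 78yyxy8zz77xy7y8z$
  rot[1] = 8yyxy8zz77xy7y8z$7
  rot[2] = yyxy8zz77xy7y8z$78
  rot[3] = yxy8zz77xy7y8z$78y
  rot[4] = xy8zz77xy7y8z$78yy
  rot[5] = y8zz77xy7y8z$78yyx
  rot[6] = 8zz77xy7y8z$78yyxy
  rot[7] = zz77xy7y8z$78yyxy8
  rot[8] = z77xy7y8z$78yyxy8z
  rot[9] = 77xy7y8z$78yyxy8zz
  rot[10] = 7xy7y8z$78yyxy8zz7
  rot[11] = xy7y8z$78yyxy8zz77
  rot[12] = y7y8z$78yyxy8zz77x
  rot[13] = 7y8z$78yyxy8zz77xy
  rot[14] = y8z$78yyxy8zz77xy7
  rot[15] = 8z$78yyxy8zz77xy7y
  rot[16] = z$78yyxy8zz77xy7y8
  rot[17] = $78yyxy8zz77xy7y8z
Sorted (with $ < everything):
  sorted[0] = $78yyxy8zz77xy7y8z  (last char: 'z')
  sorted[1] = 77xy7y8z$78yyxy8zz  (last char: 'z')
  sorted[2] = 78yyxy8zz77xy7y8z$  (last char: '$')
  sorted[3] = 7xy7y8z$78yyxy8zz7  (last char: '7')
  sorted[4] = 7y8z$78yyxy8zz77xy  (last char: 'y')
  sorted[5] = 8yyxy8zz77xy7y8z$7  (last char: '7')
  sorted[6] = 8z$78yyxy8zz77xy7y  (last char: 'y')
  sorted[7] = 8zz77xy7y8z$78yyxy  (last char: 'y')
  sorted[8] = xy7y8z$78yyxy8zz77  (last char: '7')
  sorted[9] = xy8zz77xy7y8z$78yy  (last char: 'y')
  sorted[10] = y7y8z$78yyxy8zz77x  (last char: 'x')
  sorted[11] = y8z$78yyxy8zz77xy7  (last char: '7')
  sorted[12] = y8zz77xy7y8z$78yyx  (last char: 'x')
  sorted[13] = yxy8zz77xy7y8z$78y  (last char: 'y')
  sorted[14] = yyxy8zz77xy7y8z$78  (last char: '8')
  sorted[15] = z$78yyxy8zz77xy7y8  (last char: '8')
  sorted[16] = z77xy7y8z$78yyxy8z  (last char: 'z')
  sorted[17] = zz77xy7y8z$78yyxy8  (last char: '8')
Last column: zz$7y7yy7yx7xy88z8
Original string S is at sorted index 2

Answer: zz$7y7yy7yx7xy88z8
2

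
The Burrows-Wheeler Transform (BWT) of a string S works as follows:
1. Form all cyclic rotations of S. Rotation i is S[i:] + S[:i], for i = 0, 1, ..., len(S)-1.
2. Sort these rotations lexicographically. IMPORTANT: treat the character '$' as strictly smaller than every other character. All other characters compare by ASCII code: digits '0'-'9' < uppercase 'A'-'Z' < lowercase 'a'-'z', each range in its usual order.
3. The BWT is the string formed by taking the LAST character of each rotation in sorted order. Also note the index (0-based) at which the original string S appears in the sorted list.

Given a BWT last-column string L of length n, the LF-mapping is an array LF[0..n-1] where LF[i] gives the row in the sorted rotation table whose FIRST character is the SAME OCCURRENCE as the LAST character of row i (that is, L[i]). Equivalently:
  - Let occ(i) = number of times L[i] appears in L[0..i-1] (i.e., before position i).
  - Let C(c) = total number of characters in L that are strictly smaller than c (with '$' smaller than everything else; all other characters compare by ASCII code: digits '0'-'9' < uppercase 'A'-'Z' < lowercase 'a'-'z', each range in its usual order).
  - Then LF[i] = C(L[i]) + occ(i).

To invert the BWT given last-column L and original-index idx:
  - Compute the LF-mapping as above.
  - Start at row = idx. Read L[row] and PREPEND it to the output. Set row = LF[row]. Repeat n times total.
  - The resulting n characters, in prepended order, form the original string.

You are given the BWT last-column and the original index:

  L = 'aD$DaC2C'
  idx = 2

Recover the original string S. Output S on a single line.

Answer: CDCaD2a$

Derivation:
LF mapping: 6 4 0 5 7 2 1 3
Walk LF starting at row 2, prepending L[row]:
  step 1: row=2, L[2]='$', prepend. Next row=LF[2]=0
  step 2: row=0, L[0]='a', prepend. Next row=LF[0]=6
  step 3: row=6, L[6]='2', prepend. Next row=LF[6]=1
  step 4: row=1, L[1]='D', prepend. Next row=LF[1]=4
  step 5: row=4, L[4]='a', prepend. Next row=LF[4]=7
  step 6: row=7, L[7]='C', prepend. Next row=LF[7]=3
  step 7: row=3, L[3]='D', prepend. Next row=LF[3]=5
  step 8: row=5, L[5]='C', prepend. Next row=LF[5]=2
Reversed output: CDCaD2a$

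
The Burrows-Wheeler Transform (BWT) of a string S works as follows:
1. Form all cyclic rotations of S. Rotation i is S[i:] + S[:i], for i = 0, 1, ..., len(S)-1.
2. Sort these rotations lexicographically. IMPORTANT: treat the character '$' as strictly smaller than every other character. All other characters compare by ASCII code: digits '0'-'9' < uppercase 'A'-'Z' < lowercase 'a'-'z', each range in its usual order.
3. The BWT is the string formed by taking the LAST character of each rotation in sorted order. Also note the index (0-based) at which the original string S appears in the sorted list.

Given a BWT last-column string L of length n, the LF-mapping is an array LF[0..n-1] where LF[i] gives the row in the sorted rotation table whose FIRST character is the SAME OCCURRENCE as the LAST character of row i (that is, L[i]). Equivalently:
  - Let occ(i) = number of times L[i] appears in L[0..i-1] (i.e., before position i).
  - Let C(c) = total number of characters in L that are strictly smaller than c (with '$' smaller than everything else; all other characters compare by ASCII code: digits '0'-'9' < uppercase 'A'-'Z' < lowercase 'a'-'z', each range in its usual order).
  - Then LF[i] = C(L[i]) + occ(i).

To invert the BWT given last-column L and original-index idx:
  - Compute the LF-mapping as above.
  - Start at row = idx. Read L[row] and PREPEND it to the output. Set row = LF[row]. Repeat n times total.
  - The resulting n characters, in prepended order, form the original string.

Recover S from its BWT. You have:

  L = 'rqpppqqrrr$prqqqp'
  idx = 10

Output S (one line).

Answer: qrqqppppqrqrqprr$

Derivation:
LF mapping: 12 6 1 2 3 7 8 13 14 15 0 4 16 9 10 11 5
Walk LF starting at row 10, prepending L[row]:
  step 1: row=10, L[10]='$', prepend. Next row=LF[10]=0
  step 2: row=0, L[0]='r', prepend. Next row=LF[0]=12
  step 3: row=12, L[12]='r', prepend. Next row=LF[12]=16
  step 4: row=16, L[16]='p', prepend. Next row=LF[16]=5
  step 5: row=5, L[5]='q', prepend. Next row=LF[5]=7
  step 6: row=7, L[7]='r', prepend. Next row=LF[7]=13
  step 7: row=13, L[13]='q', prepend. Next row=LF[13]=9
  step 8: row=9, L[9]='r', prepend. Next row=LF[9]=15
  step 9: row=15, L[15]='q', prepend. Next row=LF[15]=11
  step 10: row=11, L[11]='p', prepend. Next row=LF[11]=4
  step 11: row=4, L[4]='p', prepend. Next row=LF[4]=3
  step 12: row=3, L[3]='p', prepend. Next row=LF[3]=2
  step 13: row=2, L[2]='p', prepend. Next row=LF[2]=1
  step 14: row=1, L[1]='q', prepend. Next row=LF[1]=6
  step 15: row=6, L[6]='q', prepend. Next row=LF[6]=8
  step 16: row=8, L[8]='r', prepend. Next row=LF[8]=14
  step 17: row=14, L[14]='q', prepend. Next row=LF[14]=10
Reversed output: qrqqppppqrqrqprr$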